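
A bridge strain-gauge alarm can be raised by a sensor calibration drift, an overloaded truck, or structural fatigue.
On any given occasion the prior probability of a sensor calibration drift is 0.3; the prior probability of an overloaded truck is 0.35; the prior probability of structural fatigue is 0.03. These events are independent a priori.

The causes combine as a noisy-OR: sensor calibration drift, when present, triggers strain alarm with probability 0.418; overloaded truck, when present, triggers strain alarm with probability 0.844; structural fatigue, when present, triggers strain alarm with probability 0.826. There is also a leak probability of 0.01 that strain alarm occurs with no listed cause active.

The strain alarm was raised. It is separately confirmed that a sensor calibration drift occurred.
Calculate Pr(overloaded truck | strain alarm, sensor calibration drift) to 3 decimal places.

Under noisy-OR, P(strain alarm | causes) = 1 − (1−0.01)·∏(1−qᵢ) over the active causes.
P(strain alarm | sensor calibration drift) = 0.42382*0.65*0.97 + 0.899745*0.65*0.03 + 0.910116*0.35*0.97 + 0.98436*0.35*0.03 = 0.267219 + 0.017545 + 0.308984 + 0.010336 = 0.604084
Restricting to configurations with overloaded truck present: 0.308984 + 0.010336 = 0.319320.
So P(overloaded truck | strain alarm, sensor calibration drift) = 0.319320/0.604084 ≈ 0.529.

Pr(overloaded truck | strain alarm, sensor calibration drift) ≈ 0.529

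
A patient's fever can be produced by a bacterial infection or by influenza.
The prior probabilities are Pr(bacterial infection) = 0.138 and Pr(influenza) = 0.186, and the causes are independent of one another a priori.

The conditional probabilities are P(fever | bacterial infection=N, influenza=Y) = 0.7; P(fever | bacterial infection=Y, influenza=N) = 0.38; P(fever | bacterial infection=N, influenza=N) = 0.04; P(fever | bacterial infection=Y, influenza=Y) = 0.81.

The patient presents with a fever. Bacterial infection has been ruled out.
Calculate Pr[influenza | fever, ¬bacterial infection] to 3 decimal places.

Pr[influenza | fever, ¬bacterial infection] ≈ 0.800

Weight on influenza=true, given the evidence: 0.7·0.186 = 0.130200
Denominator P(fever | ¬bacterial infection): 0.04·0.814 + 0.7·0.186 = 0.162760
Posterior = 0.130200 / 0.162760 ≈ 0.800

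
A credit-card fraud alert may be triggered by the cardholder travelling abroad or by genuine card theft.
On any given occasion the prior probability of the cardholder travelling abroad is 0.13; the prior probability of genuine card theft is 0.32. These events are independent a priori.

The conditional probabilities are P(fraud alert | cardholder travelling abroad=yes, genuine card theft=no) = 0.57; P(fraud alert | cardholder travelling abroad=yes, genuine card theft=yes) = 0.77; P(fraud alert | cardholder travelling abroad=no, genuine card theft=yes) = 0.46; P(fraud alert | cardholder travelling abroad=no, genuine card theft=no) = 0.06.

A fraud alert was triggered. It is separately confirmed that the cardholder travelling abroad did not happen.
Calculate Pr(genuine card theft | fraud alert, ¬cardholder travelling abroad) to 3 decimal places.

Pr(genuine card theft | fraud alert, ¬cardholder travelling abroad) ≈ 0.783

For the numerator, keep only genuine card theft=true terms: 0.46*0.32 = 0.147200
Normalizer over all consistent configurations: 0.06*0.68 + 0.46*0.32 = 0.188000
P(genuine card theft | fraud alert, ¬cardholder travelling abroad) = 0.147200/0.188000 ≈ 0.783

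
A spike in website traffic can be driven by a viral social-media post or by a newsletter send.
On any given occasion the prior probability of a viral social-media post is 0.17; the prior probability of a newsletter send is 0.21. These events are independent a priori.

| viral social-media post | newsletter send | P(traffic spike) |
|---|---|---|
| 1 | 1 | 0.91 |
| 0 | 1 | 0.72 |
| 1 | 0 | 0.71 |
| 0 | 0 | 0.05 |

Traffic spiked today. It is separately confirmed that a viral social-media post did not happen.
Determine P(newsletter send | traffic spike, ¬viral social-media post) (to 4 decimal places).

Weight on newsletter send=true, given the evidence: 0.72×0.21 = 0.151200
Denominator P(traffic spike | ¬viral social-media post): 0.05×0.79 + 0.72×0.21 = 0.190700
Posterior = 0.151200 / 0.190700 ≈ 0.7929

P(newsletter send | traffic spike, ¬viral social-media post) ≈ 0.7929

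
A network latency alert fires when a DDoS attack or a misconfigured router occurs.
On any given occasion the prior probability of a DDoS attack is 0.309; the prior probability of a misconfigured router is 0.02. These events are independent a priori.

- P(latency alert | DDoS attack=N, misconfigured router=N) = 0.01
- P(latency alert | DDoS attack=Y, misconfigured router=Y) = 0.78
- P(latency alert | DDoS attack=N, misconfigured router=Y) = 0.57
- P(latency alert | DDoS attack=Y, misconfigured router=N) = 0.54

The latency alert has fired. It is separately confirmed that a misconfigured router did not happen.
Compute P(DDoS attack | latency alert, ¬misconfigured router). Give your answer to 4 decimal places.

Numerator (weight on configurations with DDoS attack): 0.54×0.309 = 0.166860
The normalizing constant is 0.01×0.691 + 0.54×0.309 = 0.173770
P(DDoS attack | latency alert, ¬misconfigured router) = 0.166860/0.173770 ≈ 0.9602

P(DDoS attack | latency alert, ¬misconfigured router) ≈ 0.9602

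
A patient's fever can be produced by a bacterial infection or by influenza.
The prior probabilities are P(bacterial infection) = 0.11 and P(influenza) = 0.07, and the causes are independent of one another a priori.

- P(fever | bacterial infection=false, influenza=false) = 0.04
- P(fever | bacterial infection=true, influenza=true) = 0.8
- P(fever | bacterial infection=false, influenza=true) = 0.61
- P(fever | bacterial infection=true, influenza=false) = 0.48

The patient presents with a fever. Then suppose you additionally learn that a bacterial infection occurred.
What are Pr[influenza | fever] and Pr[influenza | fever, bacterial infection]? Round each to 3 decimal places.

Pr[influenza | fever] ≈ 0.349; Pr[influenza | fever, bacterial infection] ≈ 0.111

Sum P(fever|·) weighted by the priors over the 4 (bacterial infection, influenza) configurations:
  P(fever) = 0.04·0.89·0.93 + 0.61·0.89·0.07 + 0.48·0.11·0.93 + 0.8·0.11·0.07
        = 0.033108 + 0.038003 + 0.049104 + 0.006160 = 0.126375
Keeping only the influenza-present terms gives 0.044163, so
  P(influenza | fever) = 0.044163 / 0.126375 ≈ 0.349

Now condition on the additional information:
P(fever | bacterial infection) = 0.48·0.93 + 0.8·0.07 = 0.446400 + 0.056000 = 0.502400
Restricting to configurations with influenza present: 0.8·0.07 = 0.056000.
P(influenza | fever, bacterial infection) = 0.056000 / 0.502400 ≈ 0.111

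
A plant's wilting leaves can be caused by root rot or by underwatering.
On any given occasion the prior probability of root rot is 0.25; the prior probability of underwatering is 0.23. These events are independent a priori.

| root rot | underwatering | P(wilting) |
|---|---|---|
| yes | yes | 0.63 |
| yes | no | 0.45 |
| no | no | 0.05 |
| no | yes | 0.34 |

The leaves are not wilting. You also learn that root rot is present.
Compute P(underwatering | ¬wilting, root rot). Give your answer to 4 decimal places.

P(¬wilting | root rot) = 0.55·0.77 + 0.37·0.23 = 0.423500 + 0.085100 = 0.508600
Of this, 0.085100 comes from 0.37·0.23 (the underwatering=true cases).
Hence the posterior is 0.085100/0.508600 ≈ 0.1673.

P(underwatering | ¬wilting, root rot) ≈ 0.1673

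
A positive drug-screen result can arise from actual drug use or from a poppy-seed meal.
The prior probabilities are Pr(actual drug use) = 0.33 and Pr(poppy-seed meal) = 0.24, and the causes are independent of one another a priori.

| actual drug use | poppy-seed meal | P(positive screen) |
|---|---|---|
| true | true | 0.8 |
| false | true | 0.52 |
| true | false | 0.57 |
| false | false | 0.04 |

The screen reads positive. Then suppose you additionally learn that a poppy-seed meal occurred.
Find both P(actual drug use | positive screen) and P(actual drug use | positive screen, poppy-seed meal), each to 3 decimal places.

Numerator (weight on configurations with actual drug use): 0.142956 + 0.063360 = 0.206316
Denominator P(positive screen): 0.04*0.67*0.76 + 0.52*0.67*0.24 + 0.57*0.33*0.76 + 0.8*0.33*0.24 = 0.310300
P(actual drug use | positive screen) = 0.206316/0.310300 ≈ 0.665

Now condition on the additional information:
Enumerate both values of actual drug use and weight by the priors:
  P(positive screen | poppy-seed meal) = 0.52*0.67 + 0.8*0.33
        = 0.348400 + 0.264000 = 0.612400
Keeping only the actual drug use-present terms gives 0.264000, so
  P(actual drug use | positive screen, poppy-seed meal) = 0.264000 / 0.612400 ≈ 0.431
— poppy-seed meal explains away the evidence for actual drug use.

P(actual drug use | positive screen) ≈ 0.665; P(actual drug use | positive screen, poppy-seed meal) ≈ 0.431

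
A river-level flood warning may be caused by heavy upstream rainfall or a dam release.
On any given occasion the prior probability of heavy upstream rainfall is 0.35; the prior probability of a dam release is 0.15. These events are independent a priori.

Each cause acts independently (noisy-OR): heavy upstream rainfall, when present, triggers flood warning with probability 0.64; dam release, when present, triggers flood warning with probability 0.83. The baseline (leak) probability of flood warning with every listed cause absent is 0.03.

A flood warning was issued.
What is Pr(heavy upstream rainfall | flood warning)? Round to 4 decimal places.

Under noisy-OR, P(flood warning | causes) = 1 − (1−0.03)·∏(1−qᵢ) over the active causes.
For the numerator, keep only heavy upstream rainfall=true terms: 0.193613 + 0.049383 = 0.242996
Normalizer over all consistent configurations: 0.03×0.65×0.85 + 0.8351×0.65×0.15 + 0.6508×0.35×0.85 + 0.940636×0.35×0.15 = 0.340993
Posterior = 0.242996 / 0.340993 ≈ 0.7126

Pr(heavy upstream rainfall | flood warning) ≈ 0.7126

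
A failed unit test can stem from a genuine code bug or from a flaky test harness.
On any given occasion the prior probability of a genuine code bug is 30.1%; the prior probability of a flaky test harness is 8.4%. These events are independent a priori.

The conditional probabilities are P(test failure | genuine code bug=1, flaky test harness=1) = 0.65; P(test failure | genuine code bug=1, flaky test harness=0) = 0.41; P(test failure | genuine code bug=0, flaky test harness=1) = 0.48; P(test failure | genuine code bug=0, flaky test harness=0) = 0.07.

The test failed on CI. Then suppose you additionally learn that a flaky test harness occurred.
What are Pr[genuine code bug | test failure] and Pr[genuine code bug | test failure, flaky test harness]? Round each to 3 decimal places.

Sum P(test failure|·) weighted by the priors over the 4 (genuine code bug, flaky test harness) configurations:
  P(test failure) = 0.07·0.699·0.916 + 0.48·0.699·0.084 + 0.41·0.301·0.916 + 0.65·0.301·0.084
        = 0.044820 + 0.028184 + 0.113044 + 0.016435 = 0.202483
Configurations with genuine code bug contribute 0.129479, so
  P(genuine code bug | test failure) = 0.129479 / 0.202483 ≈ 0.639

Now also conditioning on flaky test harness=true:
Enumerate both values of genuine code bug and weight by the priors:
  P(test failure | flaky test harness) = 0.48*0.699 + 0.65*0.301
        = 0.335520 + 0.195650 = 0.531170
Configurations with genuine code bug contribute 0.195650, so
  P(genuine code bug | test failure, flaky test harness) = 0.195650 / 0.531170 ≈ 0.368

Pr[genuine code bug | test failure] ≈ 0.639; Pr[genuine code bug | test failure, flaky test harness] ≈ 0.368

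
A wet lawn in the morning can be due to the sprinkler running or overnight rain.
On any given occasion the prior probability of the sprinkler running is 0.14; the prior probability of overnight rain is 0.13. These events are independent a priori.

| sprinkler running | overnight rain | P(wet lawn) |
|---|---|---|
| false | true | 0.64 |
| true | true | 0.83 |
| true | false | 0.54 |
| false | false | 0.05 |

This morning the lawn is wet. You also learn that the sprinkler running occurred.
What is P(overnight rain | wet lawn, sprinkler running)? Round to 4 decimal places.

Sum P(wet lawn|·) weighted by the priors over both values of overnight rain:
  P(wet lawn | sprinkler running) = 0.54·0.87 + 0.83·0.13
        = 0.469800 + 0.107900 = 0.577700
Keeping only the overnight rain-present terms gives 0.107900, so
  P(overnight rain | wet lawn, sprinkler running) = 0.107900 / 0.577700 ≈ 0.1868

P(overnight rain | wet lawn, sprinkler running) ≈ 0.1868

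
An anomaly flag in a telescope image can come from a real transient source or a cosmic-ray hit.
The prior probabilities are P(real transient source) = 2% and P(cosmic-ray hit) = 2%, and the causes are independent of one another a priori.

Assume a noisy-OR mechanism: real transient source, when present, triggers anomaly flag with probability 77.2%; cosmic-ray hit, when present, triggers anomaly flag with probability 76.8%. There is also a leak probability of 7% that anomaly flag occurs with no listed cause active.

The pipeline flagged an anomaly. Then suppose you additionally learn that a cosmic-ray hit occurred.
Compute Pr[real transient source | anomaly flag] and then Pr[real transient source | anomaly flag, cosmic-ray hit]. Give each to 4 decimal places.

Under noisy-OR, P(anomaly flag | causes) = 1 − (1−0.07)·∏(1−qᵢ) over the active causes.
By total probability over the 4 (real transient source, cosmic-ray hit) configurations:
  P(anomaly flag) = 0.07·0.98·0.98 + 0.78424·0.98·0.02 + 0.78796·0.02·0.98 + 0.950807·0.02·0.02
        = 0.067228 + 0.015371 + 0.015444 + 0.000380 = 0.098423
The terms with real transient source present sum to 0.015824, so
  P(real transient source | anomaly flag) = 0.015824 / 0.098423 ≈ 0.1608

Now also conditioning on cosmic-ray hit=true:
P(anomaly flag | cosmic-ray hit) = 0.78424*0.98 + 0.950807*0.02 = 0.768555 + 0.019016 = 0.787571
The real transient source-present share is 0.950807*0.02 = 0.019016.
So P(real transient source | anomaly flag, cosmic-ray hit) = 0.019016/0.787571 ≈ 0.0241.
The drop from 0.1608 to 0.0241 is the explaining-away (discounting) effect.

Pr[real transient source | anomaly flag] ≈ 0.1608; Pr[real transient source | anomaly flag, cosmic-ray hit] ≈ 0.0241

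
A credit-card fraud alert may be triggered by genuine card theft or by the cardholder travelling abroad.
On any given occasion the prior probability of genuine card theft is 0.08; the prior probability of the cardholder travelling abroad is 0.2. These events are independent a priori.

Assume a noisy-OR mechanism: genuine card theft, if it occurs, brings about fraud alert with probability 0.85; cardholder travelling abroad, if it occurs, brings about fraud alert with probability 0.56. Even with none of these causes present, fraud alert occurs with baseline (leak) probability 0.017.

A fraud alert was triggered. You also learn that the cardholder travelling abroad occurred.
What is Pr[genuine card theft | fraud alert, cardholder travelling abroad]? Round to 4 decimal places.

Pr[genuine card theft | fraud alert, cardholder travelling abroad] ≈ 0.1253

Under noisy-OR, P(fraud alert | causes) = 1 − (1−0.017)·∏(1−qᵢ) over the active causes.
Sum P(fraud alert|·) weighted by the priors over both values of genuine card theft:
  P(fraud alert | cardholder travelling abroad) = 0.56748·0.92 + 0.935122·0.08
        = 0.522082 + 0.074810 = 0.596892
Configurations with genuine card theft contribute 0.074810, so
  P(genuine card theft | fraud alert, cardholder travelling abroad) = 0.074810 / 0.596892 ≈ 0.1253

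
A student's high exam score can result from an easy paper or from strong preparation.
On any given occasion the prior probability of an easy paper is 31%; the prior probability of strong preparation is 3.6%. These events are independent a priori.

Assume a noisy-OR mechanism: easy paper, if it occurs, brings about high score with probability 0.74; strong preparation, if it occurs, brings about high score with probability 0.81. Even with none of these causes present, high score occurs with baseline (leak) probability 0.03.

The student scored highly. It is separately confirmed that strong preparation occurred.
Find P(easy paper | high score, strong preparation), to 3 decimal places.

Under noisy-OR, P(high score | causes) = 1 − (1−0.03)·∏(1−qᵢ) over the active causes.
Sum P(high score|·) weighted by the priors over both values of easy paper:
  P(high score | strong preparation) = 0.8157×0.69 + 0.952082×0.31
        = 0.562833 + 0.295145 = 0.857978
The terms with easy paper present sum to 0.295145, so
  P(easy paper | high score, strong preparation) = 0.295145 / 0.857978 ≈ 0.344

P(easy paper | high score, strong preparation) ≈ 0.344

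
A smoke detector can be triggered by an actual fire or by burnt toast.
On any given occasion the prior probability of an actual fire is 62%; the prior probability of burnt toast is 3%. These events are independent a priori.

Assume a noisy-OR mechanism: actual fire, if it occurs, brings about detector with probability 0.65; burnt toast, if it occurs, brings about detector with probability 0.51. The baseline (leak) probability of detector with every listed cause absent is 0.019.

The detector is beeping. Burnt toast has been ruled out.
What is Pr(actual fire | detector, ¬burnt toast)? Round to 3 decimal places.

Pr(actual fire | detector, ¬burnt toast) ≈ 0.983

Under noisy-OR, P(detector | causes) = 1 − (1−0.019)·∏(1−qᵢ) over the active causes.
By total probability over both values of actual fire:
  P(detector | ¬burnt toast) = 0.019·0.38 + 0.65665·0.62
        = 0.007220 + 0.407123 = 0.414343
Keeping only the actual fire-present terms gives 0.407123, so
  P(actual fire | detector, ¬burnt toast) = 0.407123 / 0.414343 ≈ 0.983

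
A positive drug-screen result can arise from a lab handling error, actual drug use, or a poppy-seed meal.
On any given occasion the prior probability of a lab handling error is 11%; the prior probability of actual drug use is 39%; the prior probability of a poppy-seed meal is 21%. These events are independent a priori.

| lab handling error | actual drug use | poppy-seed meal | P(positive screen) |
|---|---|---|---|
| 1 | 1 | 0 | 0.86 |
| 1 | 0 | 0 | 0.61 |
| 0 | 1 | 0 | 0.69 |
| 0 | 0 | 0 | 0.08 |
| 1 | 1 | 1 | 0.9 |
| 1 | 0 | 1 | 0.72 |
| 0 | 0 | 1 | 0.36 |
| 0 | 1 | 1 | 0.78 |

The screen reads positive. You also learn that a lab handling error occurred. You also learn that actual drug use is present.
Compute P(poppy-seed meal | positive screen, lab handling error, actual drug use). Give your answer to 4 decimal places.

Numerator (weight on configurations with poppy-seed meal): 0.9·0.21 = 0.189000
Normalizer over all consistent configurations: 0.86·0.79 + 0.9·0.21 = 0.868400
Posterior = 0.189000 / 0.868400 ≈ 0.2176

P(poppy-seed meal | positive screen, lab handling error, actual drug use) ≈ 0.2176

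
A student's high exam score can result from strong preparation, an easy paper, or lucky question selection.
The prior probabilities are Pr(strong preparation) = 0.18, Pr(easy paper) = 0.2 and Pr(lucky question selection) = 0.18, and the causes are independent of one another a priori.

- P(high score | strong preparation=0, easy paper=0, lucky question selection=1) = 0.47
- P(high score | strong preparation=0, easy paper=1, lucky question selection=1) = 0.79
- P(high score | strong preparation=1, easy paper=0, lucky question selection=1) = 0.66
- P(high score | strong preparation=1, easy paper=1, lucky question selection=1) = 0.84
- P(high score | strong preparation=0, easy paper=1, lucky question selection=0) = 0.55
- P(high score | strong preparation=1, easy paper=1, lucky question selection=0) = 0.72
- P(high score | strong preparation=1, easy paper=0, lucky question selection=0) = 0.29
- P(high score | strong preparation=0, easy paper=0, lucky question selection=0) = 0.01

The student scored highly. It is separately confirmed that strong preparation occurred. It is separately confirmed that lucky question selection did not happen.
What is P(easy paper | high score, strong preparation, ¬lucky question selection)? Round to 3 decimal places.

For the numerator, keep only easy paper=true terms: 0.72*0.2 = 0.144000
Denominator P(high score | strong preparation, ¬lucky question selection): 0.29*0.8 + 0.72*0.2 = 0.376000
Posterior = 0.144000 / 0.376000 ≈ 0.383

P(easy paper | high score, strong preparation, ¬lucky question selection) ≈ 0.383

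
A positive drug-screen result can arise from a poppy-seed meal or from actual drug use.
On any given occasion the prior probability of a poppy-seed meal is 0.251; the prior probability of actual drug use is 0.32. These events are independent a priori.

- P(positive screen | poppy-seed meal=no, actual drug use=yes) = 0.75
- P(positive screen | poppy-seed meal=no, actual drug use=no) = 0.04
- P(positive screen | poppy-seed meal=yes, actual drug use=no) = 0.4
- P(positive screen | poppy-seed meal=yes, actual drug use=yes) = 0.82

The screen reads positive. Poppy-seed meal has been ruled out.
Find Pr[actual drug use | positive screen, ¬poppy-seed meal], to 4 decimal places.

Pr[actual drug use | positive screen, ¬poppy-seed meal] ≈ 0.8982

Numerator (weight on configurations with actual drug use): 0.75·0.32 = 0.240000
Normalizer over all consistent configurations: 0.04·0.68 + 0.75·0.32 = 0.267200
P(actual drug use | positive screen, ¬poppy-seed meal) = 0.240000/0.267200 ≈ 0.8982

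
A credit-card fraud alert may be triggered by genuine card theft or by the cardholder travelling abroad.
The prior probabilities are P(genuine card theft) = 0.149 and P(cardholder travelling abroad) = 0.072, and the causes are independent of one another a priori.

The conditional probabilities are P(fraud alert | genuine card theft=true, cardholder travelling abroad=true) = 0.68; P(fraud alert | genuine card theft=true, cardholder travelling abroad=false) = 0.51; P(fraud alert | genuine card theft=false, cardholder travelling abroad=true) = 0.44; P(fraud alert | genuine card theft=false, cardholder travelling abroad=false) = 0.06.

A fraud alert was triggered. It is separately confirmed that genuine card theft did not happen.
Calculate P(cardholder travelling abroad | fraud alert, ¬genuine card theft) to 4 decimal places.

P(cardholder travelling abroad | fraud alert, ¬genuine card theft) ≈ 0.3626

Weight on cardholder travelling abroad=true, given the evidence: 0.44*0.072 = 0.031680
The normalizing constant is 0.06*0.928 + 0.44*0.072 = 0.087360
Posterior = 0.031680 / 0.087360 ≈ 0.3626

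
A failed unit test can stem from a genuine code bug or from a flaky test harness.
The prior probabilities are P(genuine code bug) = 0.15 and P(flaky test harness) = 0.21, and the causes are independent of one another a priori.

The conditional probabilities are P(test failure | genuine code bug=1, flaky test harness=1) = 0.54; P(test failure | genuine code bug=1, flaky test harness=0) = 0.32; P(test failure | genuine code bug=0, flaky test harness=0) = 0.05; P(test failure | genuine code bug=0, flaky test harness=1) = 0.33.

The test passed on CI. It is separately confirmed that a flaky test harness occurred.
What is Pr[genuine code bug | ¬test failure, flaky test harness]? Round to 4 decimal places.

P(¬test failure | flaky test harness) = 0.67*0.85 + 0.46*0.15 = 0.569500 + 0.069000 = 0.638500
Of this, 0.069000 comes from 0.46*0.15 (the genuine code bug=true cases).
P(genuine code bug | ¬test failure, flaky test harness) = 0.069000 / 0.638500 ≈ 0.1081

Pr[genuine code bug | ¬test failure, flaky test harness] ≈ 0.1081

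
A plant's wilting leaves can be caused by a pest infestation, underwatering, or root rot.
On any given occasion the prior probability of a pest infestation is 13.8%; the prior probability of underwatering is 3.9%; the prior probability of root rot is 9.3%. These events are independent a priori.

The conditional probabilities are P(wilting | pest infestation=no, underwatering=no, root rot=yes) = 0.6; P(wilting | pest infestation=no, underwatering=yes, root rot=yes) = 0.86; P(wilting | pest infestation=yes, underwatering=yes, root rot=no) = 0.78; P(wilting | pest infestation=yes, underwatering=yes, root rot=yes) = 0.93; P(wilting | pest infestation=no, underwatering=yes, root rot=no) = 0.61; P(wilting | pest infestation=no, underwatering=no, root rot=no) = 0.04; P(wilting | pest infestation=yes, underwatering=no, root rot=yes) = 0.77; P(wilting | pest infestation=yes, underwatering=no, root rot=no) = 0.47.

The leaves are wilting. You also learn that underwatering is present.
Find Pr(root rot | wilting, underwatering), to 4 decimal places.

Enumerate the 4 (pest infestation, root rot) configurations and weight by the priors:
  P(wilting | underwatering) = 0.61*0.862*0.907 + 0.86*0.862*0.093 + 0.78*0.138*0.907 + 0.93*0.138*0.093
        = 0.476919 + 0.068943 + 0.097629 + 0.011936 = 0.655427
Configurations with root rot contribute 0.080879, so
  P(root rot | wilting, underwatering) = 0.080879 / 0.655427 ≈ 0.1234

Pr(root rot | wilting, underwatering) ≈ 0.1234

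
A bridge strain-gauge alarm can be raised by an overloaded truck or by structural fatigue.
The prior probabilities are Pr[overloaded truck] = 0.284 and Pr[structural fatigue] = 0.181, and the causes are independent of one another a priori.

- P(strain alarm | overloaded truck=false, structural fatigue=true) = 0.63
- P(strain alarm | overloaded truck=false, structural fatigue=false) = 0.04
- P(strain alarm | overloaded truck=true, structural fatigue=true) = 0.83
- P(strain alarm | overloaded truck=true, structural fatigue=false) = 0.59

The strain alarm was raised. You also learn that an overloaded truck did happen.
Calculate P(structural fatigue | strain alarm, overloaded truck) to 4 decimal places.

P(structural fatigue | strain alarm, overloaded truck) ≈ 0.2372

For the numerator, keep only structural fatigue=true terms: 0.83·0.181 = 0.150230
Normalizer over all consistent configurations: 0.59·0.819 + 0.83·0.181 = 0.633440
P(structural fatigue | strain alarm, overloaded truck) = 0.150230/0.633440 ≈ 0.2372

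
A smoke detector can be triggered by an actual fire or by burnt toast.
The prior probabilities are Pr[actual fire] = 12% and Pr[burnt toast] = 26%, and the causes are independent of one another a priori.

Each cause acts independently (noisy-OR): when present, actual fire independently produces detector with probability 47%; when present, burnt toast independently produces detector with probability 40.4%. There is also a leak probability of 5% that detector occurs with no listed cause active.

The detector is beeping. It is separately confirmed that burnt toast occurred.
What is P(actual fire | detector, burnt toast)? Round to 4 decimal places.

P(actual fire | detector, burnt toast) ≈ 0.1803

Under noisy-OR, P(detector | causes) = 1 − (1−0.05)·∏(1−qᵢ) over the active causes.
Sum P(detector|·) weighted by the priors over both values of actual fire:
  P(detector | burnt toast) = 0.4338·0.88 + 0.699914·0.12
        = 0.381744 + 0.083990 = 0.465734
Configurations with actual fire contribute 0.083990, so
  P(actual fire | detector, burnt toast) = 0.083990 / 0.465734 ≈ 0.1803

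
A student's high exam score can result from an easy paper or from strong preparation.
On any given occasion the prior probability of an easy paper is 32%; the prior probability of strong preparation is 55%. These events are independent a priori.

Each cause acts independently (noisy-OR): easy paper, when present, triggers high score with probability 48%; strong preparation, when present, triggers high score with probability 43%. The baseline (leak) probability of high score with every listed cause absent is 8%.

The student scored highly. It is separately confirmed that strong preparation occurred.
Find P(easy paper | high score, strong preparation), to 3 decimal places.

P(easy paper | high score, strong preparation) ≈ 0.418

Under noisy-OR, P(high score | causes) = 1 − (1−0.08)·∏(1−qᵢ) over the active causes.
Sum P(high score|·) weighted by the priors over both values of easy paper:
  P(high score | strong preparation) = 0.4756×0.68 + 0.727312×0.32
        = 0.323408 + 0.232740 = 0.556148
The terms with easy paper present sum to 0.232740, so
  P(easy paper | high score, strong preparation) = 0.232740 / 0.556148 ≈ 0.418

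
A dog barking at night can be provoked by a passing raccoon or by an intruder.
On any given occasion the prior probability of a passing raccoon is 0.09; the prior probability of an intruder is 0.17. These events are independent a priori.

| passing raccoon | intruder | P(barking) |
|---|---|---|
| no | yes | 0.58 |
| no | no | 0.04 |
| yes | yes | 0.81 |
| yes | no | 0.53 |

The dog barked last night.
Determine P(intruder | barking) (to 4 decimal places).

Weight on intruder=true, given the evidence: 0.089726 + 0.012393 = 0.102119
Denominator P(barking): 0.04·0.91·0.83 + 0.58·0.91·0.17 + 0.53·0.09·0.83 + 0.81·0.09·0.17 = 0.171922
Posterior = 0.102119 / 0.171922 ≈ 0.5940

P(intruder | barking) ≈ 0.5940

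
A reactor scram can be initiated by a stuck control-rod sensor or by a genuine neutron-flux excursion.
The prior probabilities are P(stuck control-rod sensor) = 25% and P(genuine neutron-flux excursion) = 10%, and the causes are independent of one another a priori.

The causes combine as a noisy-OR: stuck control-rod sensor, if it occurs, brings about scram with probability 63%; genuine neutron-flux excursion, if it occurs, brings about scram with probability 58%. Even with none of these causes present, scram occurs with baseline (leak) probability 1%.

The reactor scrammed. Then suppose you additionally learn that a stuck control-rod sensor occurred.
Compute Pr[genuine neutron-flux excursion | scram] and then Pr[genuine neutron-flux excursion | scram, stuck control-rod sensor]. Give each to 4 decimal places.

Under noisy-OR, P(scram | causes) = 1 − (1−0.01)·∏(1−qᵢ) over the active causes.
By total probability over the 4 (stuck control-rod sensor, genuine neutron-flux excursion) configurations:
  P(scram) = 0.01·0.75·0.9 + 0.5842·0.75·0.1 + 0.6337·0.25·0.9 + 0.846154·0.25·0.1
        = 0.006750 + 0.043815 + 0.142583 + 0.021154 = 0.214302
Keeping only the genuine neutron-flux excursion-present terms gives 0.064969, so
  P(genuine neutron-flux excursion | scram) = 0.064969 / 0.214302 ≈ 0.3032

Now also conditioning on stuck control-rod sensor=true:
P(scram | stuck control-rod sensor) = 0.6337×0.9 + 0.846154×0.1 = 0.570330 + 0.084615 = 0.654945
Of this, 0.084615 comes from 0.846154×0.1 (the genuine neutron-flux excursion=true cases).
Hence the posterior is 0.084615/0.654945 ≈ 0.1292.

Pr[genuine neutron-flux excursion | scram] ≈ 0.3032; Pr[genuine neutron-flux excursion | scram, stuck control-rod sensor] ≈ 0.1292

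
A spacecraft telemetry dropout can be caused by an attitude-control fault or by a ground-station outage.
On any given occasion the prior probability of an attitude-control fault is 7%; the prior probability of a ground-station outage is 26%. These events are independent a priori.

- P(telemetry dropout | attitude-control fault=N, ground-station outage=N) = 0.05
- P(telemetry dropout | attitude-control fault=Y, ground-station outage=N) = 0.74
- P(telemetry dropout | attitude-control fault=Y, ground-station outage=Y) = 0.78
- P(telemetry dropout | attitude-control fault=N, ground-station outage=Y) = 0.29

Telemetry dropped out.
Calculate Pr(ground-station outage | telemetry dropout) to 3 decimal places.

Pr(ground-station outage | telemetry dropout) ≈ 0.537

P(telemetry dropout) = 0.05*0.93*0.74 + 0.29*0.93*0.26 + 0.74*0.07*0.74 + 0.78*0.07*0.26 = 0.034410 + 0.070122 + 0.038332 + 0.014196 = 0.157060
Of this, 0.084318 comes from 0.070122 + 0.014196 (the ground-station outage=true cases).
Hence the posterior is 0.084318/0.157060 ≈ 0.537.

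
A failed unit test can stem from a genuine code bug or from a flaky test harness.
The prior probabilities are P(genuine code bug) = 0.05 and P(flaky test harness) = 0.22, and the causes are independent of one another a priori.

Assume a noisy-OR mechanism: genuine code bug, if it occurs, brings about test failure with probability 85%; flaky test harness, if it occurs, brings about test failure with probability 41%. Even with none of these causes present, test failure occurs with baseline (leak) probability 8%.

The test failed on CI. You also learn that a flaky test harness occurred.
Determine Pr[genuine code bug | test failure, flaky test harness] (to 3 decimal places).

Pr[genuine code bug | test failure, flaky test harness] ≈ 0.096

Under noisy-OR, P(test failure | causes) = 1 − (1−0.08)·∏(1−qᵢ) over the active causes.
P(test failure | flaky test harness) = 0.4572·0.95 + 0.91858·0.05 = 0.434340 + 0.045929 = 0.480269
Restricting to configurations with genuine code bug present: 0.91858·0.05 = 0.045929.
So P(genuine code bug | test failure, flaky test harness) = 0.045929/0.480269 ≈ 0.096.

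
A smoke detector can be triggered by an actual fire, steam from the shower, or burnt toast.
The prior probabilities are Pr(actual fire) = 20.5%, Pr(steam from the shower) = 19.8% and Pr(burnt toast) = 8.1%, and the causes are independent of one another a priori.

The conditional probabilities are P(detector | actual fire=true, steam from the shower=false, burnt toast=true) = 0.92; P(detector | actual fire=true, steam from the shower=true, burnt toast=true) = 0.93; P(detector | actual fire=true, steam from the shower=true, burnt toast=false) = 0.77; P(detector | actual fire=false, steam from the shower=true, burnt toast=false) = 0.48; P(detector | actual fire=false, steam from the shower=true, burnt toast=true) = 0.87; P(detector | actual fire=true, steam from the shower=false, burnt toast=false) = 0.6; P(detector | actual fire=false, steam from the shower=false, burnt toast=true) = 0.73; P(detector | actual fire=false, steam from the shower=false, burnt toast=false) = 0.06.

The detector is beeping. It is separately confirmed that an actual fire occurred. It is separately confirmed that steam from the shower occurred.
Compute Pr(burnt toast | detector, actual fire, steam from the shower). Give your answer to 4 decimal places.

P(detector | actual fire, steam from the shower) = 0.77×0.919 + 0.93×0.081 = 0.707630 + 0.075330 = 0.782960
Of this, 0.075330 comes from 0.93×0.081 (the burnt toast=true cases).
Hence the posterior is 0.075330/0.782960 ≈ 0.0962.

Pr(burnt toast | detector, actual fire, steam from the shower) ≈ 0.0962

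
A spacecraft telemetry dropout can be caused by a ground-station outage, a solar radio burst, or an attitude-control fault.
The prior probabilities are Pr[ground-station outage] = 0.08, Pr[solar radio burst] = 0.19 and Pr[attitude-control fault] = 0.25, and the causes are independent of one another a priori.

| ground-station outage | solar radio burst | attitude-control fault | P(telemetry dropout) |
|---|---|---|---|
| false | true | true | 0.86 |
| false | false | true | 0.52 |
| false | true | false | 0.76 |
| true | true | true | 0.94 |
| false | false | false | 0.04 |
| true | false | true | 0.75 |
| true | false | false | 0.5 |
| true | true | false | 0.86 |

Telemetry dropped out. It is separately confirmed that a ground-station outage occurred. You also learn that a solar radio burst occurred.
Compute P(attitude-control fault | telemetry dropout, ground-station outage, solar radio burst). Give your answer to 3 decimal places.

P(attitude-control fault | telemetry dropout, ground-station outage, solar radio burst) ≈ 0.267

By total probability over both values of attitude-control fault:
  P(telemetry dropout | ground-station outage, solar radio burst) = 0.86·0.75 + 0.94·0.25
        = 0.645000 + 0.235000 = 0.880000
Keeping only the attitude-control fault-present terms gives 0.235000, so
  P(attitude-control fault | telemetry dropout, ground-station outage, solar radio burst) = 0.235000 / 0.880000 ≈ 0.267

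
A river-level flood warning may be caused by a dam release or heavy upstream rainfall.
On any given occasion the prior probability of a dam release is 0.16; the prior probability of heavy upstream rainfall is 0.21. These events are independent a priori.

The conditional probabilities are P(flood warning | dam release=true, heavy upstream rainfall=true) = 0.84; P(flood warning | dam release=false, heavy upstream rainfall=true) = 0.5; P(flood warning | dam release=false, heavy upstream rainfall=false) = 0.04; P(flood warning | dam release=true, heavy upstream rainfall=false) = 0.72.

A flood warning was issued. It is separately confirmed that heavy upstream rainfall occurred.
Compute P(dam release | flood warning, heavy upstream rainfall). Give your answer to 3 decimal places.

P(flood warning | heavy upstream rainfall) = 0.5·0.84 + 0.84·0.16 = 0.420000 + 0.134400 = 0.554400
Of this, 0.134400 comes from 0.84·0.16 (the dam release=true cases).
Hence the posterior is 0.134400/0.554400 ≈ 0.242.

P(dam release | flood warning, heavy upstream rainfall) ≈ 0.242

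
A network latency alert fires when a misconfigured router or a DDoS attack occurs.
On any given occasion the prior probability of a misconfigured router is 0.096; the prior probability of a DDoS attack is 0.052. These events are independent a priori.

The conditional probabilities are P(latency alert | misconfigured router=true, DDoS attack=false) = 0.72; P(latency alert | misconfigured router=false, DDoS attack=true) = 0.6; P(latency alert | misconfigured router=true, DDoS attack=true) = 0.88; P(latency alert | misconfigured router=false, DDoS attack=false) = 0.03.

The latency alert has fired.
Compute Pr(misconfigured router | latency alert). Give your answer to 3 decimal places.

Numerator (weight on configurations with misconfigured router): 0.065526 + 0.004393 = 0.069919
The normalizing constant is 0.03*0.904*0.948 + 0.6*0.904*0.052 + 0.72*0.096*0.948 + 0.88*0.096*0.052 = 0.123834
P(misconfigured router | latency alert) = 0.069919/0.123834 ≈ 0.565

Pr(misconfigured router | latency alert) ≈ 0.565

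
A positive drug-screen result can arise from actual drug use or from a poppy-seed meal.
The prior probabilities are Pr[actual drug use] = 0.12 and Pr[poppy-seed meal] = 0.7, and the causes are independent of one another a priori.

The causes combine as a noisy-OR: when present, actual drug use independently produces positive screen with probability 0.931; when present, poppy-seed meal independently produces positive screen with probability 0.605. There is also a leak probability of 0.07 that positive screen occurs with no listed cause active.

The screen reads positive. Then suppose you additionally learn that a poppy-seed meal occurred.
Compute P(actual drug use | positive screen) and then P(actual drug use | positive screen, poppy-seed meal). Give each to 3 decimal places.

Under noisy-OR, P(positive screen | causes) = 1 − (1−0.07)·∏(1−qᵢ) over the active causes.
By total probability over the 4 (actual drug use, poppy-seed meal) configurations:
  P(positive screen) = 0.07·0.88·0.3 + 0.63265·0.88·0.7 + 0.93583·0.12·0.3 + 0.974653·0.12·0.7
        = 0.018480 + 0.389712 + 0.033690 + 0.081871 = 0.523753
Configurations with actual drug use contribute 0.115561, so
  P(actual drug use | positive screen) = 0.115561 / 0.523753 ≈ 0.221

Now condition on the additional information:
P(positive screen | poppy-seed meal) = 0.63265*0.88 + 0.974653*0.12 = 0.556732 + 0.116958 = 0.673690
Of this, 0.116958 comes from 0.974653*0.12 (the actual drug use=true cases).
So P(actual drug use | positive screen, poppy-seed meal) = 0.116958/0.673690 ≈ 0.174.
Conditioning on poppy-seed meal lowers the posterior on actual drug use: the classic explaining-away effect in a common-effect structure.

P(actual drug use | positive screen) ≈ 0.221; P(actual drug use | positive screen, poppy-seed meal) ≈ 0.174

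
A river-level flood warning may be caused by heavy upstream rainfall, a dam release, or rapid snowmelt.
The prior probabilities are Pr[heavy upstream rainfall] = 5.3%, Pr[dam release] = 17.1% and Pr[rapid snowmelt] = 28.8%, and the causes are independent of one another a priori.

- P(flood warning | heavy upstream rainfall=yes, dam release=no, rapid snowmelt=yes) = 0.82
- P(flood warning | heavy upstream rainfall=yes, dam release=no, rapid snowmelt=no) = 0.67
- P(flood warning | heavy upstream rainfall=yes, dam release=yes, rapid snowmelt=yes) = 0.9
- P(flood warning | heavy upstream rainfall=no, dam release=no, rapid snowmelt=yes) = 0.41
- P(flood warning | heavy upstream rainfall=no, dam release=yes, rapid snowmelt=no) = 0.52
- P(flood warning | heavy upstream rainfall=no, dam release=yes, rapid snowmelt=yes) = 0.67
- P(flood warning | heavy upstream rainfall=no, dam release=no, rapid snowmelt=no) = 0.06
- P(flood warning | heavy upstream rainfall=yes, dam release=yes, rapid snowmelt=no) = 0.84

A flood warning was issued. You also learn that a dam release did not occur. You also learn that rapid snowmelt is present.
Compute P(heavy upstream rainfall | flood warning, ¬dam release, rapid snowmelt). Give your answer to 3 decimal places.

P(heavy upstream rainfall | flood warning, ¬dam release, rapid snowmelt) ≈ 0.101

P(flood warning | ¬dam release, rapid snowmelt) = 0.41*0.947 + 0.82*0.053 = 0.388270 + 0.043460 = 0.431730
The heavy upstream rainfall-present share is 0.82*0.053 = 0.043460.
So P(heavy upstream rainfall | flood warning, ¬dam release, rapid snowmelt) = 0.043460/0.431730 ≈ 0.101.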